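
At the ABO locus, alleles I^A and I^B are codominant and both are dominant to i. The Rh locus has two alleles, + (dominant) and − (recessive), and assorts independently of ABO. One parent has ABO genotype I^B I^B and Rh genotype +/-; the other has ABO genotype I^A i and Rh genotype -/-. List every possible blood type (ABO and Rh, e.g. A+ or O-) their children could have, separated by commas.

Gametes from I^B I^B × I^A i give offspring ABO genotypes I^A I^B, I^B i, i.e. phenotypes B, AB.
Rh cross +/- × -/- → phenotypes Rh+, Rh-.
Combining independently: B+, B-, AB+, AB-.

B+, B-, AB+, AB-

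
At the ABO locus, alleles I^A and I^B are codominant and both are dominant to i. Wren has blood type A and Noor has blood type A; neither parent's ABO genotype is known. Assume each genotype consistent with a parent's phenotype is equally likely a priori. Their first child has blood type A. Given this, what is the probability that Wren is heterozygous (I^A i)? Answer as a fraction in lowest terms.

Possible genotypes: Wren ∈ {I^A I^A, I^A i}; Noor ∈ {I^A I^A, I^A i}.
Weight each parental genotype pair by prior × P(type-A child):
  I^A I^A × I^A I^A: posterior weight 4/15.
  I^A I^A × I^A i: posterior weight 4/15.
  I^A i × I^A I^A: posterior weight 4/15.
  I^A i × I^A i: posterior weight 1/5.
Sum the posterior weight over pairs where Wren is I^A i: 7/15.

7/15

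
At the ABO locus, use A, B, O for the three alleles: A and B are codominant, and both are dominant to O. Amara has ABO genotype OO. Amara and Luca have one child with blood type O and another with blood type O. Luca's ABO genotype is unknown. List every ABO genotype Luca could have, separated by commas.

For each candidate genotype of Luca, check whether crossing it with OO can produce every observed child phenotype.
  AA → possible child types {A} ✗
  AB → possible child types {A, B} ✗
  AO → possible child types {O, A} ✓
  BB → possible child types {B} ✗
  BO → possible child types {O, B} ✓
  OO → possible child types {O} ✓

AO, BO, OO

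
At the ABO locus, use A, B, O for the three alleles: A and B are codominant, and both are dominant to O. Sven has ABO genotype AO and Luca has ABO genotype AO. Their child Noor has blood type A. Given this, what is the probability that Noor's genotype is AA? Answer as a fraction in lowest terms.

Cross AO × AO → 1/4 AA, 1/2 AO, 1/4 OO.
Type-A genotypes among offspring: AA (1/4), AO (1/2); total 3/4.
P(AA | type A) = (1/4) / (3/4) = 1/3.

1/3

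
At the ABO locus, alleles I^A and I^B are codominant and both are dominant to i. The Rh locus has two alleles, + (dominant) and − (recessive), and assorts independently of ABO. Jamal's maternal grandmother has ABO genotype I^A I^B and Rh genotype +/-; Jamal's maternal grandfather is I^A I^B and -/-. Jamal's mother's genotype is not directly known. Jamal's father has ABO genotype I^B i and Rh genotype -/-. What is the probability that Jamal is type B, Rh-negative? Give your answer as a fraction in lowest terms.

Jamal's mother's ABO genotype from I^A I^B × I^A I^B: 1/4 I^A I^A, 1/2 I^A I^B, 1/4 I^B I^B.
Crossing each possibility with the father I^B i and summing P(type B): 1/4·0 + 1/2·1/2 + 1/4·1 = 1/2.
Similarly for Rh via the mother's Rh distribution: P(Rh-) = 3/4.
Independent loci: 1/2 × 3/4 = 3/8.

3/8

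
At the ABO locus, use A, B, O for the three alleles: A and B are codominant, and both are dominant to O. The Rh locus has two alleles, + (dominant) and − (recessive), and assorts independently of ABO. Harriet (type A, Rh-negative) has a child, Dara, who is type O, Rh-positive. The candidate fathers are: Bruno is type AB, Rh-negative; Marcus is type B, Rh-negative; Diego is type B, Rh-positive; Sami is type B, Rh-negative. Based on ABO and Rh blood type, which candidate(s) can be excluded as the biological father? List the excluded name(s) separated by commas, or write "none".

A candidate is excluded only if no genotype consistent with his phenotype could produce a type O, Rh-positive child with a type A, Rh-negative mother.
Bruno (type AB, Rh-): no genotype consistent with that phenotype can produce a type-O Rh+ child with a type-A mother.
Marcus (type B, Rh-): no genotype consistent with that phenotype can produce a type-O Rh+ child with a type-A mother.
Sami (type B, Rh-): no genotype consistent with that phenotype can produce a type-O Rh+ child with a type-A mother.

Bruno, Marcus, Sami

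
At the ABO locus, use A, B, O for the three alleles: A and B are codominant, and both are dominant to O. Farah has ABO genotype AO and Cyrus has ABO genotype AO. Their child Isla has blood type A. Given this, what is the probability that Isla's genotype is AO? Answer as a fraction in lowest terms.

2/3

Cross AO × AO → 1/4 AA, 1/2 AO, 1/4 OO.
Type-A genotypes among offspring: AA (1/4), AO (1/2); total 3/4.
P(AO | type A) = (1/2) / (3/4) = 2/3.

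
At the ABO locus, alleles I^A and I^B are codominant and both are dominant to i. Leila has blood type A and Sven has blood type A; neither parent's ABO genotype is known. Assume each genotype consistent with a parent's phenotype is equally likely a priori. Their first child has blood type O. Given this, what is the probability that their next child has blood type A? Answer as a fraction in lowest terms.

Possible genotypes: Leila ∈ {I^A I^A, I^A i}; Sven ∈ {I^A I^A, I^A i}.
Weight each parental genotype pair by prior × P(type-O child):
  I^A i × I^A i: posterior weight 1; P(next child type A) = 3/4.
Weighted sum = 3/4.

3/4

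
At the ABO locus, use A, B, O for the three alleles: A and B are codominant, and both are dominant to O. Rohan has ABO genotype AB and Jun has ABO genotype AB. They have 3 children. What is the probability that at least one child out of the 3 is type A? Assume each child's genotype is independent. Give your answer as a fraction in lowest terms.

37/64

ABO cross AB × AB → 1/4 A, 1/4 B, 1/2 AB.
So P(type A) = 1/4 per child.
P(none) = (3/4)^3 = 27/64; P(at least one) = 1 − 27/64 = 37/64.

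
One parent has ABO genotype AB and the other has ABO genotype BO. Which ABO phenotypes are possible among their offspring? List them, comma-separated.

A, B, AB

Gametes from AB × BO give offspring ABO genotypes AB, AO, BB, BO, i.e. phenotypes A, B, AB.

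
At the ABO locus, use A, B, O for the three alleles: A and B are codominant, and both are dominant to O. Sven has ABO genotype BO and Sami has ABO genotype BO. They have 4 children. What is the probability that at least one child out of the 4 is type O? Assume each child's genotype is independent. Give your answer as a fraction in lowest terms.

ABO cross BO × BO → 1/4 O, 3/4 B.
So P(type O) = 1/4 per child.
P(none) = (3/4)^4 = 81/256; P(at least one) = 1 − 81/256 = 175/256.

175/256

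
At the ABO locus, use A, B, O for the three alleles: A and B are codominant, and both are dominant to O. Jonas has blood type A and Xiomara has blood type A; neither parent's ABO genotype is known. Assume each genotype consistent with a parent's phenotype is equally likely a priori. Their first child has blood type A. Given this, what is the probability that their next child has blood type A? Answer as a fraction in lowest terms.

19/20

Possible genotypes: Jonas ∈ {AA, AO}; Xiomara ∈ {AA, AO}.
Weight each parental genotype pair by prior × P(type-A child):
  AA × AA: posterior weight 4/15; P(next child type A) = 1.
  AA × AO: posterior weight 4/15; P(next child type A) = 1.
  AO × AA: posterior weight 4/15; P(next child type A) = 1.
  AO × AO: posterior weight 1/5; P(next child type A) = 3/4.
Weighted sum = 19/20.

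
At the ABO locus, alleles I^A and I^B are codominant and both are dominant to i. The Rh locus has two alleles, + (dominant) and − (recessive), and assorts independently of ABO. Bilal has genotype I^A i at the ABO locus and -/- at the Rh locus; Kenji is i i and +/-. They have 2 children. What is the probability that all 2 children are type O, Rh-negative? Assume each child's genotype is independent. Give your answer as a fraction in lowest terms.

1/16

ABO cross I^A i × i i → 1/2 O, 1/2 A.
Rh cross -/- × +/- → 1/2 Rh+, 1/2 Rh-; so P(type O, Rh-negative) = 1/2 × 1/2 = 1/4 per child.
All 2 independent: (1/4)^2 = 1/16.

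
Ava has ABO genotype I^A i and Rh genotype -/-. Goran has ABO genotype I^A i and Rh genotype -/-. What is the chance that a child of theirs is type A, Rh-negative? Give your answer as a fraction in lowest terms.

3/4

ABO cross I^A i × I^A i → offspring phenotypes: 1/4 O, 3/4 A.
Rh cross -/- × -/- → 1 Rh-.
Independent loci: P(type A, Rh-negative) = 3/4 × 1 = 3/4.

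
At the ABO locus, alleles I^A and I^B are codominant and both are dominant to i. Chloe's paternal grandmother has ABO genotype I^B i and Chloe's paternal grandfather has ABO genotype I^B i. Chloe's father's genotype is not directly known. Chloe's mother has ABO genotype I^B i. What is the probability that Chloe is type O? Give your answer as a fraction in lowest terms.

Chloe's father's ABO genotype from I^B i × I^B i: 1/4 I^B I^B, 1/2 I^B i, 1/4 i i.
Crossing each possibility with the mother I^B i and summing P(type O): 1/4·0 + 1/2·1/4 + 1/4·1/2 = 1/4.

1/4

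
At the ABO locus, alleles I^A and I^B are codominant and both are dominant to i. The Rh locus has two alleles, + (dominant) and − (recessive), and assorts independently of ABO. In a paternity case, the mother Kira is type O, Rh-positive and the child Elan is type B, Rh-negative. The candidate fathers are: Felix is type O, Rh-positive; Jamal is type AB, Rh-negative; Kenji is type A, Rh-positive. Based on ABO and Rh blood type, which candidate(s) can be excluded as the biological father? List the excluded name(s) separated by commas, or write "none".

A candidate is excluded only if no genotype consistent with his phenotype could produce a type B, Rh-negative child with a type O, Rh-positive mother.
Felix (type O, Rh+): no genotype consistent with that phenotype can produce a type-B Rh- child with a type-O mother.
Kenji (type A, Rh+): no genotype consistent with that phenotype can produce a type-B Rh- child with a type-O mother.

Felix, Kenji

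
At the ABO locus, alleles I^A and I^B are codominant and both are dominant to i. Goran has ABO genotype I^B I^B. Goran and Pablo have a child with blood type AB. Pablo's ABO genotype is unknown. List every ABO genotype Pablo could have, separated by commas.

For each candidate genotype of Pablo, check whether crossing it with I^B I^B can produce every observed child phenotype.
  I^A I^A → possible child types {AB} ✓
  I^A I^B → possible child types {B, AB} ✓
  I^A i → possible child types {B, AB} ✓
  I^B I^B → possible child types {B} ✗
  I^B i → possible child types {B} ✗
  i i → possible child types {B} ✗

I^A I^A, I^A I^B, I^A i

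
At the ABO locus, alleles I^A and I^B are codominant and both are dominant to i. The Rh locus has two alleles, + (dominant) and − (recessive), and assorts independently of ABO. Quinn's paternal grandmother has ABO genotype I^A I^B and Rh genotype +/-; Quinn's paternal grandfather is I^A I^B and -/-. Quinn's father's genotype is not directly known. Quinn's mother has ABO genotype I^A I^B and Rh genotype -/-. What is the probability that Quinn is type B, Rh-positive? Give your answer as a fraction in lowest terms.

1/16

Quinn's father's ABO genotype from I^A I^B × I^A I^B: 1/4 I^A I^A, 1/2 I^A I^B, 1/4 I^B I^B.
Crossing each possibility with the mother I^A I^B and summing P(type B): 1/4·0 + 1/2·1/4 + 1/4·1/2 = 1/4.
Similarly for Rh via the father's Rh distribution: P(Rh+) = 1/4.
Independent loci: 1/4 × 1/4 = 1/16.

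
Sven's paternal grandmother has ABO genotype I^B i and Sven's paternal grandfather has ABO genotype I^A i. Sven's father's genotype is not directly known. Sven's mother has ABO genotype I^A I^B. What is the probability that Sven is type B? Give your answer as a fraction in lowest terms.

3/8

Sven's father's ABO genotype from I^B i × I^A i: 1/4 I^A I^B, 1/4 I^A i, 1/4 I^B i, 1/4 i i.
Crossing each possibility with the mother I^A I^B and summing P(type B): 1/4·1/4 + 1/4·1/4 + 1/4·1/2 + 1/4·1/2 = 3/8.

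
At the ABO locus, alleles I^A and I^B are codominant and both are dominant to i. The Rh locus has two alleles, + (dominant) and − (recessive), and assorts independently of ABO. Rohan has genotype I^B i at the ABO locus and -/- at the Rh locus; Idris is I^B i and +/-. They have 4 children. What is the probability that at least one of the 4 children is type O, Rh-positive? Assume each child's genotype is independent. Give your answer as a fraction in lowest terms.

ABO cross I^B i × I^B i → 1/4 O, 3/4 B.
Rh cross -/- × +/- → 1/2 Rh+, 1/2 Rh-; so P(type O, Rh-positive) = 1/4 × 1/2 = 1/8 per child.
P(none) = (7/8)^4 = 2401/4096; P(at least one) = 1 − 2401/4096 = 1695/4096.

1695/4096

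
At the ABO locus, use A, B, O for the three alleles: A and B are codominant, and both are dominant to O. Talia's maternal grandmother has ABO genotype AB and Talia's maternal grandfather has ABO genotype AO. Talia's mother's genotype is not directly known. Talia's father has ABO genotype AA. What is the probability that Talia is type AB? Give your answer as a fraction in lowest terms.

Talia's mother's ABO genotype from AB × AO: 1/4 AA, 1/4 AB, 1/4 AO, 1/4 BO.
Crossing each possibility with the father AA and summing P(type AB): 1/4·0 + 1/4·1/2 + 1/4·0 + 1/4·1/2 = 1/4.

1/4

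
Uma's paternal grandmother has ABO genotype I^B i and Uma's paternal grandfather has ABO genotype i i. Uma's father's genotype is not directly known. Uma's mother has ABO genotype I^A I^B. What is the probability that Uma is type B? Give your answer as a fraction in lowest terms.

Uma's father's ABO genotype from I^B i × i i: 1/2 I^B i, 1/2 i i.
Crossing each possibility with the mother I^A I^B and summing P(type B): 1/2·1/2 + 1/2·1/2 = 1/2.

1/2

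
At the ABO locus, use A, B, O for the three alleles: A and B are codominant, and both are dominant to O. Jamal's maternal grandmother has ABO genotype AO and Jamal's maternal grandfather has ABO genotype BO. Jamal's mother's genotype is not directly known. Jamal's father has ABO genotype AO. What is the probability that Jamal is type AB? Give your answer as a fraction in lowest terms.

Jamal's mother's ABO genotype from AO × BO: 1/4 AB, 1/4 AO, 1/4 BO, 1/4 OO.
Crossing each possibility with the father AO and summing P(type AB): 1/4·1/4 + 1/4·0 + 1/4·1/4 + 1/4·0 = 1/8.

1/8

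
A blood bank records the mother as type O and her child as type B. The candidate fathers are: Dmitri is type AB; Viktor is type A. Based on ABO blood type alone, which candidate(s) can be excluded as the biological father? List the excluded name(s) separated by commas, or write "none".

Viktor

A candidate is excluded only if no genotype consistent with his phenotype could produce a type B child with a type O mother.
Viktor (type A): no genotype consistent with that phenotype can produce a type-B child with a type-O mother.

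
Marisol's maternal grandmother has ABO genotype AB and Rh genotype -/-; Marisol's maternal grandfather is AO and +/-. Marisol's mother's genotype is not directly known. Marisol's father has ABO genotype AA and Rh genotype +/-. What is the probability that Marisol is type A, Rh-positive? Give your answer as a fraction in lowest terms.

Marisol's mother's ABO genotype from AB × AO: 1/4 AA, 1/4 AB, 1/4 AO, 1/4 BO.
Crossing each possibility with the father AA and summing P(type A): 1/4·1 + 1/4·1/2 + 1/4·1 + 1/4·1/2 = 3/4.
Similarly for Rh via the mother's Rh distribution: P(Rh+) = 5/8.
Independent loci: 3/4 × 5/8 = 15/32.

15/32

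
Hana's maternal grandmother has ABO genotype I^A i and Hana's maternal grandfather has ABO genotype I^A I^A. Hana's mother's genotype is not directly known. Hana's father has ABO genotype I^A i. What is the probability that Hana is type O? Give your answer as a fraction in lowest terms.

Hana's mother's ABO genotype from I^A i × I^A I^A: 1/2 I^A I^A, 1/2 I^A i.
Crossing each possibility with the father I^A i and summing P(type O): 1/2·0 + 1/2·1/4 = 1/8.

1/8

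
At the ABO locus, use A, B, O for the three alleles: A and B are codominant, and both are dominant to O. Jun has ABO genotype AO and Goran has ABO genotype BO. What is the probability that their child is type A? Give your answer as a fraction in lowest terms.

ABO cross AO × BO → offspring phenotypes: 1/4 O, 1/4 A, 1/4 B, 1/4 AB.
So P(type A) = 1/4.

1/4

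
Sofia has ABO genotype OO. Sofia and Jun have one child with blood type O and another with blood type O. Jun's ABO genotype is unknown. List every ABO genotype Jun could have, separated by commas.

AO, BO, OO

For each candidate genotype of Jun, check whether crossing it with OO can produce every observed child phenotype.
  AA → possible child types {A} ✗
  AB → possible child types {A, B} ✗
  AO → possible child types {O, A} ✓
  BB → possible child types {B} ✗
  BO → possible child types {O, B} ✓
  OO → possible child types {O} ✓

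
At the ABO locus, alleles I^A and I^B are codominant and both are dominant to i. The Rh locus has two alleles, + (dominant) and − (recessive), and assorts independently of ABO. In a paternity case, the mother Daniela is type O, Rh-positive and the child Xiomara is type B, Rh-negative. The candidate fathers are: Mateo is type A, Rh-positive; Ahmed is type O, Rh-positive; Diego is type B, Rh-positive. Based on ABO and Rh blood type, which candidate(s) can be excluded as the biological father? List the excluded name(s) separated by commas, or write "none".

Mateo, Ahmed

A candidate is excluded only if no genotype consistent with his phenotype could produce a type B, Rh-negative child with a type O, Rh-positive mother.
Mateo (type A, Rh+): no genotype consistent with that phenotype can produce a type-B Rh- child with a type-O mother.
Ahmed (type O, Rh+): no genotype consistent with that phenotype can produce a type-B Rh- child with a type-O mother.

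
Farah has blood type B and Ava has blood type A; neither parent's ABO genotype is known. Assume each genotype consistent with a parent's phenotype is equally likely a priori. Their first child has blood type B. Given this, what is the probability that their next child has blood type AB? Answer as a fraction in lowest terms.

5/12

Possible genotypes: Farah ∈ {BB, BO}; Ava ∈ {AA, AO}.
Weight each parental genotype pair by prior × P(type-B child):
  BB × AO: posterior weight 2/3; P(next child type AB) = 1/2.
  BO × AO: posterior weight 1/3; P(next child type AB) = 1/4.
Weighted sum = 5/12.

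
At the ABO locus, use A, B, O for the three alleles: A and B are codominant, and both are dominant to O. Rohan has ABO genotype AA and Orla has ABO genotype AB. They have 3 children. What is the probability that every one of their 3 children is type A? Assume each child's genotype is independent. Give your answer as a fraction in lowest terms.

1/8

ABO cross AA × AB → 1/2 A, 1/2 AB.
So P(type A) = 1/2 per child.
All 3 independent: (1/2)^3 = 1/8.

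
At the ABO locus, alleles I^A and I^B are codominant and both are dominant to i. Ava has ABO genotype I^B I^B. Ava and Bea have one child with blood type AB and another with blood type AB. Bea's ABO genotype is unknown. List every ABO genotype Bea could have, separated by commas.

I^A I^A, I^A I^B, I^A i

For each candidate genotype of Bea, check whether crossing it with I^B I^B can produce every observed child phenotype.
  I^A I^A → possible child types {AB} ✓
  I^A I^B → possible child types {B, AB} ✓
  I^A i → possible child types {B, AB} ✓
  I^B I^B → possible child types {B} ✗
  I^B i → possible child types {B} ✗
  i i → possible child types {B} ✗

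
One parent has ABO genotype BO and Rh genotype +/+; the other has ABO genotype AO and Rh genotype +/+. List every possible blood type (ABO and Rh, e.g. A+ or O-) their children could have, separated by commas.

O+, A+, B+, AB+

Gametes from BO × AO give offspring ABO genotypes AB, AO, BO, OO, i.e. phenotypes O, A, B, AB.
Rh cross +/+ × +/+ → phenotypes Rh+.
Combining independently: O+, A+, B+, AB+.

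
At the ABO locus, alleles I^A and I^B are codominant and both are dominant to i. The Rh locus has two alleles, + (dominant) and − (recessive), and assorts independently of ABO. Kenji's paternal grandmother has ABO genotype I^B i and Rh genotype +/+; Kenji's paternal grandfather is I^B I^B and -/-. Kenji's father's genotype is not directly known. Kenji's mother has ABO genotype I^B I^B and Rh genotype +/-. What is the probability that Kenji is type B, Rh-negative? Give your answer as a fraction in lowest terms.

Kenji's father's ABO genotype from I^B i × I^B I^B: 1/2 I^B I^B, 1/2 I^B i.
Crossing each possibility with the mother I^B I^B and summing P(type B): 1/2·1 + 1/2·1 = 1.
Similarly for Rh via the father's Rh distribution: P(Rh-) = 1/4.
Independent loci: 1 × 1/4 = 1/4.

1/4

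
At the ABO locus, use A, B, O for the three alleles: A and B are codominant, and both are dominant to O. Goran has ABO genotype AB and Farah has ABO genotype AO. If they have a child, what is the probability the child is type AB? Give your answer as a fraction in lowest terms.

ABO cross AB × AO → offspring phenotypes: 1/2 A, 1/4 B, 1/4 AB.
So P(type AB) = 1/4.

1/4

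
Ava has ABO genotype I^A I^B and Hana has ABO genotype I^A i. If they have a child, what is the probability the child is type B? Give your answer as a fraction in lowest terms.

1/4

ABO cross I^A I^B × I^A i → offspring phenotypes: 1/2 A, 1/4 B, 1/4 AB.
So P(type B) = 1/4.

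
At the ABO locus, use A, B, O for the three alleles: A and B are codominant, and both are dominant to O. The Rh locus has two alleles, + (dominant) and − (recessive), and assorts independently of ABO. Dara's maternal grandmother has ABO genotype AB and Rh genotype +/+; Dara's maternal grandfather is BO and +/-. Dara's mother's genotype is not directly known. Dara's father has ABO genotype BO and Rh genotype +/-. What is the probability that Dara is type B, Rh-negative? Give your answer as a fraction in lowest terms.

Dara's mother's ABO genotype from AB × BO: 1/4 AB, 1/4 AO, 1/4 BB, 1/4 BO.
Crossing each possibility with the father BO and summing P(type B): 1/4·1/2 + 1/4·1/4 + 1/4·1 + 1/4·3/4 = 5/8.
Similarly for Rh via the mother's Rh distribution: P(Rh-) = 1/8.
Independent loci: 5/8 × 1/8 = 5/64.

5/64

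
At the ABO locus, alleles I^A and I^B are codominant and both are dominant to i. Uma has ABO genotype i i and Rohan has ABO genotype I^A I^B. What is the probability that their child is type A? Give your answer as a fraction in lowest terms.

1/2

ABO cross i i × I^A I^B → offspring phenotypes: 1/2 A, 1/2 B.
So P(type A) = 1/2.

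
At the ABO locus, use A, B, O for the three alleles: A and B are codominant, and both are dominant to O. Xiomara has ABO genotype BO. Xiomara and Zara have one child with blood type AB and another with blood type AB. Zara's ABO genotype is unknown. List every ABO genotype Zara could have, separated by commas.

For each candidate genotype of Zara, check whether crossing it with BO can produce every observed child phenotype.
  AA → possible child types {A, AB} ✓
  AB → possible child types {A, B, AB} ✓
  AO → possible child types {O, A, B, AB} ✓
  BB → possible child types {B} ✗
  BO → possible child types {O, B} ✗
  OO → possible child types {O, B} ✗

AA, AB, AO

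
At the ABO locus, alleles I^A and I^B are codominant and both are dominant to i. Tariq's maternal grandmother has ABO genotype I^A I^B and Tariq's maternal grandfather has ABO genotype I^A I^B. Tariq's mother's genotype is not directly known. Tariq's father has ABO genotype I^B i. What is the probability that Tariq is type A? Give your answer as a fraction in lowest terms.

1/4

Tariq's mother's ABO genotype from I^A I^B × I^A I^B: 1/4 I^A I^A, 1/2 I^A I^B, 1/4 I^B I^B.
Crossing each possibility with the father I^B i and summing P(type A): 1/4·1/2 + 1/2·1/4 + 1/4·0 = 1/4.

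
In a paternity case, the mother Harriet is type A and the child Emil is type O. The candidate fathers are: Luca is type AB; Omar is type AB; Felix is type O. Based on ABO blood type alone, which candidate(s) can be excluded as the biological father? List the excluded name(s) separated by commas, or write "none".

Luca, Omar

A candidate is excluded only if no genotype consistent with his phenotype could produce a type O child with a type A mother.
Luca (type AB): no genotype consistent with that phenotype can produce a type-O child with a type-A mother.
Omar (type AB): no genotype consistent with that phenotype can produce a type-O child with a type-A mother.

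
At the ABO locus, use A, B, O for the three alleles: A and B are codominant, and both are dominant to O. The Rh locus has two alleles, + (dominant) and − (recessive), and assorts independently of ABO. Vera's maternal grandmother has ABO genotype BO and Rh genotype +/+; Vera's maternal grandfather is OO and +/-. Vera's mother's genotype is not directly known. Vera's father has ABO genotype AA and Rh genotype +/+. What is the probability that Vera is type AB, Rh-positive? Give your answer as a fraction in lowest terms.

Vera's mother's ABO genotype from BO × OO: 1/2 BO, 1/2 OO.
Crossing each possibility with the father AA and summing P(type AB): 1/2·1/2 + 1/2·0 = 1/4.
Similarly for Rh via the mother's Rh distribution: P(Rh+) = 1.
Independent loci: 1/4 × 1 = 1/4.

1/4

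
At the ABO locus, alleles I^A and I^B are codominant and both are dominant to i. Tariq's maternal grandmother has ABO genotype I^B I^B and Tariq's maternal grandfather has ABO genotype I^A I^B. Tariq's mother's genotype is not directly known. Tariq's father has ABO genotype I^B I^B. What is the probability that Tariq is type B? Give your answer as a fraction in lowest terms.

Tariq's mother's ABO genotype from I^B I^B × I^A I^B: 1/2 I^A I^B, 1/2 I^B I^B.
Crossing each possibility with the father I^B I^B and summing P(type B): 1/2·1/2 + 1/2·1 = 3/4.

3/4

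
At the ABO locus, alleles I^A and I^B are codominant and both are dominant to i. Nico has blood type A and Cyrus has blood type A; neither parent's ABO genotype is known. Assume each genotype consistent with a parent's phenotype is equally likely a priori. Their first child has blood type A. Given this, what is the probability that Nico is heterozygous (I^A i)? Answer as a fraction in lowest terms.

Possible genotypes: Nico ∈ {I^A I^A, I^A i}; Cyrus ∈ {I^A I^A, I^A i}.
Weight each parental genotype pair by prior × P(type-A child):
  I^A I^A × I^A I^A: posterior weight 4/15.
  I^A I^A × I^A i: posterior weight 4/15.
  I^A i × I^A I^A: posterior weight 4/15.
  I^A i × I^A i: posterior weight 1/5.
Sum the posterior weight over pairs where Nico is I^A i: 7/15.

7/15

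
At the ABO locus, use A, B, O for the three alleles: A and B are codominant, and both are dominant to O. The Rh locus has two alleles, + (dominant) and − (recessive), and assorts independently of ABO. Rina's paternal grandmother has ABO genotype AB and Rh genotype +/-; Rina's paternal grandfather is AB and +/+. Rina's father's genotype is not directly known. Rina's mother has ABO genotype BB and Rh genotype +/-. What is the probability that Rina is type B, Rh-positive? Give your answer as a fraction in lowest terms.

7/16

Rina's father's ABO genotype from AB × AB: 1/4 AA, 1/2 AB, 1/4 BB.
Crossing each possibility with the mother BB and summing P(type B): 1/4·0 + 1/2·1/2 + 1/4·1 = 1/2.
Similarly for Rh via the father's Rh distribution: P(Rh+) = 7/8.
Independent loci: 1/2 × 7/8 = 7/16.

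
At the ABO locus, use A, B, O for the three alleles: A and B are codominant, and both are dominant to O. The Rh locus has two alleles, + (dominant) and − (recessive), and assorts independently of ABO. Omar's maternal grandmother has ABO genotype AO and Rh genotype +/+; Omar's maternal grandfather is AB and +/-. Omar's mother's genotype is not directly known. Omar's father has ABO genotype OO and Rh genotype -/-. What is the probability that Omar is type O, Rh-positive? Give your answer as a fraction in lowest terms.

Omar's mother's ABO genotype from AO × AB: 1/4 AA, 1/4 AB, 1/4 AO, 1/4 BO.
Crossing each possibility with the father OO and summing P(type O): 1/4·0 + 1/4·0 + 1/4·1/2 + 1/4·1/2 = 1/4.
Similarly for Rh via the mother's Rh distribution: P(Rh+) = 3/4.
Independent loci: 1/4 × 3/4 = 3/16.

3/16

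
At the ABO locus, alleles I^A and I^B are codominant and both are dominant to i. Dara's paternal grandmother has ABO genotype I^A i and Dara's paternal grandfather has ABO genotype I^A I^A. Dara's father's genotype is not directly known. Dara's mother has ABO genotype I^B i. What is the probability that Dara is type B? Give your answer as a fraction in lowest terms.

Dara's father's ABO genotype from I^A i × I^A I^A: 1/2 I^A I^A, 1/2 I^A i.
Crossing each possibility with the mother I^B i and summing P(type B): 1/2·0 + 1/2·1/4 = 1/8.

1/8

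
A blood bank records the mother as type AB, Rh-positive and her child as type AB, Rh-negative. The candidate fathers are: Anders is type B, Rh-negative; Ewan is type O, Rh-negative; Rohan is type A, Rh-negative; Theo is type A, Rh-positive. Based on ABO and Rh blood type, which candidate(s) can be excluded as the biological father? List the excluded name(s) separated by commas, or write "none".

A candidate is excluded only if no genotype consistent with his phenotype could produce a type AB, Rh-negative child with a type AB, Rh-positive mother.
Ewan (type O, Rh-): no genotype consistent with that phenotype can produce a type-AB Rh- child with a type-AB mother.

Ewan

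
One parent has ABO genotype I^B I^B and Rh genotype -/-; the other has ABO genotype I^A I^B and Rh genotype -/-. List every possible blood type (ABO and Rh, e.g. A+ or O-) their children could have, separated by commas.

Gametes from I^B I^B × I^A I^B give offspring ABO genotypes I^A I^B, I^B I^B, i.e. phenotypes B, AB.
Rh cross -/- × -/- → phenotypes Rh-.
Combining independently: B-, AB-.

B-, AB-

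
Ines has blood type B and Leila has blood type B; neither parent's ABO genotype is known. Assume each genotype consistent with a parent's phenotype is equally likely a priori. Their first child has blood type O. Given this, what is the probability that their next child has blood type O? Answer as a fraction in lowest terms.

Possible genotypes: Ines ∈ {BB, BO}; Leila ∈ {BB, BO}.
Weight each parental genotype pair by prior × P(type-O child):
  BO × BO: posterior weight 1; P(next child type O) = 1/4.
Weighted sum = 1/4.

1/4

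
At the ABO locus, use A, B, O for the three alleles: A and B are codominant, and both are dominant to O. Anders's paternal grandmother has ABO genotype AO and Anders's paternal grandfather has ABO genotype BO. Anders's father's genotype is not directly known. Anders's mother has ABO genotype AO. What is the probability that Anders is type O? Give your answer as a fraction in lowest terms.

Anders's father's ABO genotype from AO × BO: 1/4 AB, 1/4 AO, 1/4 BO, 1/4 OO.
Crossing each possibility with the mother AO and summing P(type O): 1/4·0 + 1/4·1/4 + 1/4·1/4 + 1/4·1/2 = 1/4.

1/4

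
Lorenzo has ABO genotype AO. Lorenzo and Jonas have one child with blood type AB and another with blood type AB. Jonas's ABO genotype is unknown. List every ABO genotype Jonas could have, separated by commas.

AB, BB, BO

For each candidate genotype of Jonas, check whether crossing it with AO can produce every observed child phenotype.
  AA → possible child types {A} ✗
  AB → possible child types {A, B, AB} ✓
  AO → possible child types {O, A} ✗
  BB → possible child types {B, AB} ✓
  BO → possible child types {O, A, B, AB} ✓
  OO → possible child types {O, A} ✗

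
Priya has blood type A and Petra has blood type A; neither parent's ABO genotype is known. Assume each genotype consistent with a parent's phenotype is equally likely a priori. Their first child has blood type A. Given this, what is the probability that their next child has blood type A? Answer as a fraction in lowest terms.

19/20

Possible genotypes: Priya ∈ {AA, AO}; Petra ∈ {AA, AO}.
Weight each parental genotype pair by prior × P(type-A child):
  AA × AA: posterior weight 4/15; P(next child type A) = 1.
  AA × AO: posterior weight 4/15; P(next child type A) = 1.
  AO × AA: posterior weight 4/15; P(next child type A) = 1.
  AO × AO: posterior weight 1/5; P(next child type A) = 3/4.
Weighted sum = 19/20.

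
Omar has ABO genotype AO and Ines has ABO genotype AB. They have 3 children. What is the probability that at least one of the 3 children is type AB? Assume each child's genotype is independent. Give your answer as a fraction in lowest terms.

37/64

ABO cross AO × AB → 1/2 A, 1/4 B, 1/4 AB.
So P(type AB) = 1/4 per child.
P(none) = (3/4)^3 = 27/64; P(at least one) = 1 − 27/64 = 37/64.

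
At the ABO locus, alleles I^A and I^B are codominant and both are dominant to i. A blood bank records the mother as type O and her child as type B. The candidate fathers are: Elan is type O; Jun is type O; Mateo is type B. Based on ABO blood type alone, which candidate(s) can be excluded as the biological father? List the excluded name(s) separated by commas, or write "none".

Elan, Jun

A candidate is excluded only if no genotype consistent with his phenotype could produce a type B child with a type O mother.
Elan (type O): no genotype consistent with that phenotype can produce a type-B child with a type-O mother.
Jun (type O): no genotype consistent with that phenotype can produce a type-B child with a type-O mother.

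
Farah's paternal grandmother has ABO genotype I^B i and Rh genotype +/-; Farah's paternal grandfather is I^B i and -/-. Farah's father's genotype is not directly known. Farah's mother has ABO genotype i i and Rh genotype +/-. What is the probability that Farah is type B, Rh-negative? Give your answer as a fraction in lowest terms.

Farah's father's ABO genotype from I^B i × I^B i: 1/4 I^B I^B, 1/2 I^B i, 1/4 i i.
Crossing each possibility with the mother i i and summing P(type B): 1/4·1 + 1/2·1/2 + 1/4·0 = 1/2.
Similarly for Rh via the father's Rh distribution: P(Rh-) = 3/8.
Independent loci: 1/2 × 3/8 = 3/16.

3/16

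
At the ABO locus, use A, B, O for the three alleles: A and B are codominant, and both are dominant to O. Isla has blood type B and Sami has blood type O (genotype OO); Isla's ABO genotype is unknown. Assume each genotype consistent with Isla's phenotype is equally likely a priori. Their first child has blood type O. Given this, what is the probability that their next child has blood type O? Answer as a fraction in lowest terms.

Possible genotypes: Isla ∈ {BB, BO}; Sami ∈ {OO}.
Weight each parental genotype pair by prior × P(type-O child):
  BO × OO: posterior weight 1; P(next child type O) = 1/2.
Weighted sum = 1/2.

1/2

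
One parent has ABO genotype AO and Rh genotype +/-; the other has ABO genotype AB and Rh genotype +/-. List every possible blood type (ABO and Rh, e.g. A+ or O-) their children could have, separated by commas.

Gametes from AO × AB give offspring ABO genotypes AA, AB, AO, BO, i.e. phenotypes A, B, AB.
Rh cross +/- × +/- → phenotypes Rh+, Rh-.
Combining independently: A+, A-, B+, B-, AB+, AB-.

A+, A-, B+, B-, AB+, AB-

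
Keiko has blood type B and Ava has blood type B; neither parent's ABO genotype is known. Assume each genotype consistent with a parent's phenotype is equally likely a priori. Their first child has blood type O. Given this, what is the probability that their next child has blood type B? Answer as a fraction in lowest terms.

3/4

Possible genotypes: Keiko ∈ {BB, BO}; Ava ∈ {BB, BO}.
Weight each parental genotype pair by prior × P(type-O child):
  BO × BO: posterior weight 1; P(next child type B) = 3/4.
Weighted sum = 3/4.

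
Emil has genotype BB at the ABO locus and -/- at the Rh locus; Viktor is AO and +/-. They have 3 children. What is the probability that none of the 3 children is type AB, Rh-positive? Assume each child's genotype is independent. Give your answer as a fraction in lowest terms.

ABO cross BB × AO → 1/2 B, 1/2 AB.
Rh cross -/- × +/- → 1/2 Rh+, 1/2 Rh-; so P(type AB, Rh-positive) = 1/2 × 1/2 = 1/4 per child.
P(not type AB, Rh-positive) = 3/4 for one child; (3/4)^3 = 27/64.

27/64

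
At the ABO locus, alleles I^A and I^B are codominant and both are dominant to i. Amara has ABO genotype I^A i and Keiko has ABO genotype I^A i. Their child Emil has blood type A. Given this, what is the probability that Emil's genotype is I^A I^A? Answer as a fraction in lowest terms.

1/3

Cross I^A i × I^A i → 1/4 I^A I^A, 1/2 I^A i, 1/4 i i.
Type-A genotypes among offspring: I^A I^A (1/4), I^A i (1/2); total 3/4.
P(I^A I^A | type A) = (1/4) / (3/4) = 1/3.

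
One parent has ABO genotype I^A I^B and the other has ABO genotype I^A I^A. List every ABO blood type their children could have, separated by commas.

A, AB

Gametes from I^A I^B × I^A I^A give offspring ABO genotypes I^A I^A, I^A I^B, i.e. phenotypes A, AB.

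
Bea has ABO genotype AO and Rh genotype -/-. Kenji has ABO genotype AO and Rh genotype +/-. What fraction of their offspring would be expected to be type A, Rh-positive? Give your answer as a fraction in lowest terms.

ABO cross AO × AO → offspring phenotypes: 1/4 O, 3/4 A.
Rh cross -/- × +/- → 1/2 Rh+, 1/2 Rh-.
Independent loci: P(type A, Rh-positive) = 3/4 × 1/2 = 3/8.

3/8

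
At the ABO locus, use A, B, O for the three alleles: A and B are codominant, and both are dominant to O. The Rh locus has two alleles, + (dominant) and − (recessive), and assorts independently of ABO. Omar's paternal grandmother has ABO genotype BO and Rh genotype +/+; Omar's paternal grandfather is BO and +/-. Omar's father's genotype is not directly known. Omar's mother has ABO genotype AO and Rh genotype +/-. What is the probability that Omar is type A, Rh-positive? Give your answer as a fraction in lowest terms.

Omar's father's ABO genotype from BO × BO: 1/4 BB, 1/2 BO, 1/4 OO.
Crossing each possibility with the mother AO and summing P(type A): 1/4·0 + 1/2·1/4 + 1/4·1/2 = 1/4.
Similarly for Rh via the father's Rh distribution: P(Rh+) = 7/8.
Independent loci: 1/4 × 7/8 = 7/32.

7/32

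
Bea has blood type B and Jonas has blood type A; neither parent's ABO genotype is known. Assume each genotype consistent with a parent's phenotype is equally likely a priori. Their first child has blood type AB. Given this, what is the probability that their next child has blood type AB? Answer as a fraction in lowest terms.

Possible genotypes: Bea ∈ {BB, BO}; Jonas ∈ {AA, AO}.
Weight each parental genotype pair by prior × P(type-AB child):
  BB × AA: posterior weight 4/9; P(next child type AB) = 1.
  BB × AO: posterior weight 2/9; P(next child type AB) = 1/2.
  BO × AA: posterior weight 2/9; P(next child type AB) = 1/2.
  BO × AO: posterior weight 1/9; P(next child type AB) = 1/4.
Weighted sum = 25/36.

25/36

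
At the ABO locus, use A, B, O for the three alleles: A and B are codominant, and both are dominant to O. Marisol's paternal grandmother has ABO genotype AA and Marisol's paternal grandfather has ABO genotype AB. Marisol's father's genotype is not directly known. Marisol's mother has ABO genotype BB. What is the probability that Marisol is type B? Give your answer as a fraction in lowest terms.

1/4

Marisol's father's ABO genotype from AA × AB: 1/2 AA, 1/2 AB.
Crossing each possibility with the mother BB and summing P(type B): 1/2·0 + 1/2·1/2 = 1/4.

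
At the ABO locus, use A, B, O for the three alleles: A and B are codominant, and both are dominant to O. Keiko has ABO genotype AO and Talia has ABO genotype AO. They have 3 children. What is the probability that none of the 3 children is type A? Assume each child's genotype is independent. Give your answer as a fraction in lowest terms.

ABO cross AO × AO → 1/4 O, 3/4 A.
So P(type A) = 3/4 per child.
P(not type A) = 1/4 for one child; (1/4)^3 = 1/64.

1/64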